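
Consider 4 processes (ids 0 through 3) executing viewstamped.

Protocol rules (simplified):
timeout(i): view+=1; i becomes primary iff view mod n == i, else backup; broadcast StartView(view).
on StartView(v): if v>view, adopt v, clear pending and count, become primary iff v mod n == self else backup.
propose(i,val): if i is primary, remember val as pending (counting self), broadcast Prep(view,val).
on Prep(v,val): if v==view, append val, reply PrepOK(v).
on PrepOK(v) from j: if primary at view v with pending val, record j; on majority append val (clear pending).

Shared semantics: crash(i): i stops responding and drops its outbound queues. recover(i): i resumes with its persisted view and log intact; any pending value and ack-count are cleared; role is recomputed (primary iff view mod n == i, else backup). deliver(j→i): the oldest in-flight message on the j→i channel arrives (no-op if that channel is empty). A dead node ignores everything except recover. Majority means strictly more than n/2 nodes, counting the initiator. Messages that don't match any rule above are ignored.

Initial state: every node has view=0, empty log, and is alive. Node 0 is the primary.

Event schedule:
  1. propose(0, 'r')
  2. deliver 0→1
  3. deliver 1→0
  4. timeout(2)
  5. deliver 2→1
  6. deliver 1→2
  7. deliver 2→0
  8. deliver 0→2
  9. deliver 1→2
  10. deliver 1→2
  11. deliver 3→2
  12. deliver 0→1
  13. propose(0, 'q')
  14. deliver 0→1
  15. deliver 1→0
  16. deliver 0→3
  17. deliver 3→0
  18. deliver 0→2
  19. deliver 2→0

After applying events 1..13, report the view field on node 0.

1

step 1 propose(0,'r'): —
step 2 deliver 0→1: 1={back,v=0,log=r}
step 3 deliver 1→0: —
step 4 timeout(2): 2={back,v=1,log=-}
step 5 deliver 2→1: 1={prim,v=1,log=r}
step 6 deliver 1→2: —
step 7 deliver 2→0: 0={back,v=1,log=-}
step 8 deliver 0→2: —
step 9 deliver 1→2: —
step 10 deliver 1→2: —
step 11 deliver 3→2: —
step 12 deliver 0→1: —
step 13 propose(0,'q'): —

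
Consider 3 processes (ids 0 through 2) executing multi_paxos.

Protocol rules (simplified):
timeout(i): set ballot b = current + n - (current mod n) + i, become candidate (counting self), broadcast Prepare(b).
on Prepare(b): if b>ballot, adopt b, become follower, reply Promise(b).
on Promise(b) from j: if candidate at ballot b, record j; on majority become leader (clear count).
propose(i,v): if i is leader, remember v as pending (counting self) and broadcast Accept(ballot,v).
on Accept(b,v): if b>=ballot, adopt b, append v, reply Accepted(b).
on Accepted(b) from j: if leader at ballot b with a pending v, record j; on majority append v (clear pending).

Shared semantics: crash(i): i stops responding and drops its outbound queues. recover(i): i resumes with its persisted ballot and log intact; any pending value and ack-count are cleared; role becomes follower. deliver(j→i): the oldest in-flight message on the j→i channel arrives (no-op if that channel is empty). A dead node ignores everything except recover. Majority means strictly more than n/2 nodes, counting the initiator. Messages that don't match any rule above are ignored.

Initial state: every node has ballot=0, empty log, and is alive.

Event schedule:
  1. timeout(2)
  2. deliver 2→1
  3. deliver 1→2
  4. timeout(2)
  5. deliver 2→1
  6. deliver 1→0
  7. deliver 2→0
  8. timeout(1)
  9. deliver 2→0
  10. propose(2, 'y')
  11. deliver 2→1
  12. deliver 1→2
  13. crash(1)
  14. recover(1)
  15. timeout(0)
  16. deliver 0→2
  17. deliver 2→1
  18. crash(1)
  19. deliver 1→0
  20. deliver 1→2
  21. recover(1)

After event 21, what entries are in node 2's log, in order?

1. timeout(2):  <2:cand b5 ->
2. deliver 2→1:  <1:foll b5 ->
3. deliver 1→2:  <2:lead b5 ->
4. timeout(2):  <2:cand b8 ->
5. deliver 2→1:  <1:foll b8 ->
6. deliver 1→0:  nop
7. deliver 2→0:  <0:foll b5 ->
8. timeout(1):  <1:cand b10 ->
9. deliver 2→0:  <0:foll b8 ->
10. propose(2,'y'):  nop
11. deliver 2→1:  nop
12. deliver 1→2:  <2:lead b8 ->
13. crash(1):  <1:✗cand b10 ->
14. recover(1):  <1:foll b10 ->
15. timeout(0):  <0:cand b9 ->
16. deliver 0→2:  nop
17. deliver 2→1:  nop
18. crash(1):  <1:✗foll b10 ->
19. deliver 1→0:  nop
20. deliver 1→2:  nop
21. recover(1):  <1:foll b10 ->

empty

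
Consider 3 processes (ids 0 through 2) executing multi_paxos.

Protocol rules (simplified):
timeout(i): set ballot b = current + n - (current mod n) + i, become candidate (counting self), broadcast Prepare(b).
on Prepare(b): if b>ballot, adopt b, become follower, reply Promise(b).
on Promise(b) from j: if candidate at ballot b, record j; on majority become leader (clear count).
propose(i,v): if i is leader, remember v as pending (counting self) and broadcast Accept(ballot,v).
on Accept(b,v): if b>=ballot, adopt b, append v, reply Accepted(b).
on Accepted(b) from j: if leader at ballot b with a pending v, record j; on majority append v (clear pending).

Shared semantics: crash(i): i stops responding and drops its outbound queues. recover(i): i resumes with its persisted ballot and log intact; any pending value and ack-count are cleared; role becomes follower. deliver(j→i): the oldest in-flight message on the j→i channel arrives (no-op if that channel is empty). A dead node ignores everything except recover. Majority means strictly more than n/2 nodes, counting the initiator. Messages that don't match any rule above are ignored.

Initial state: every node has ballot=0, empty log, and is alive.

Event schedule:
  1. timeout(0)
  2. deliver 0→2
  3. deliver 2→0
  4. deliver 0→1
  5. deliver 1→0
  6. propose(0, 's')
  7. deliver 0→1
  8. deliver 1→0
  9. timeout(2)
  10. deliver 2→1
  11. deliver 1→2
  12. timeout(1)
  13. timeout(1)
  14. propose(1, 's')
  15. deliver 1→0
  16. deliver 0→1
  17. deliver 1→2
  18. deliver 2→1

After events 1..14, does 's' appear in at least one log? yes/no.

e1 timeout(0): 0[cand,b=3,-]
e2 deliver 0→2: 2[foll,b=3,-]
e3 deliver 2→0: 0[lead,b=3,-]
e4 deliver 0→1: 1[foll,b=3,-]
e5 deliver 1→0: ·
e6 propose(0,'s'): ·
e7 deliver 0→1: 1[foll,b=3,s]
e8 deliver 1→0: 0[lead,b=3,s]
e9 timeout(2): 2[cand,b=8,-]
e10 deliver 2→1: 1[foll,b=8,s]
e11 deliver 1→2: 2[lead,b=8,-]
e12 timeout(1): 1[cand,b=10,s]
e13 timeout(1): 1[cand,b=13,s]
e14 propose(1,'s'): ·

yes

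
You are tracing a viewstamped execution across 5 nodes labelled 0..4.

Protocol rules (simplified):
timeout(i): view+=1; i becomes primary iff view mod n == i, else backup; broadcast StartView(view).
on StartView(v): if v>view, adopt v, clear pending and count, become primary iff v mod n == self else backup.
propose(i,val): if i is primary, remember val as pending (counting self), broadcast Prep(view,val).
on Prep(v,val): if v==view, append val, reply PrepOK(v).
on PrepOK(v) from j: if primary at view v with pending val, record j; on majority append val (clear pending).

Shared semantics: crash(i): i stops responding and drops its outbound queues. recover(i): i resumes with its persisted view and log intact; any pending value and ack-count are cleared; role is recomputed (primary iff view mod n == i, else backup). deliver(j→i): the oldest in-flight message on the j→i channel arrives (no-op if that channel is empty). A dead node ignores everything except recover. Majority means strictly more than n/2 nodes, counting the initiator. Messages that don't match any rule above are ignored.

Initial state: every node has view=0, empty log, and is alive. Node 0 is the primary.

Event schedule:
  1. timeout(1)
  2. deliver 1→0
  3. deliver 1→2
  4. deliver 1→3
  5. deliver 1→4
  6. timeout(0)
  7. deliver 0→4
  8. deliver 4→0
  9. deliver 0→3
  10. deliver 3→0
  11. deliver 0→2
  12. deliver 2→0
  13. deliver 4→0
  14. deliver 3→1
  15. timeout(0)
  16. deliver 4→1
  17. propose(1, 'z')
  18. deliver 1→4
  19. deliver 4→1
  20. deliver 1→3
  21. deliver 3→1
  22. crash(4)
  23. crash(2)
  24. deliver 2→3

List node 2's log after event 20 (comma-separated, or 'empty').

1. timeout(1):  <1:prim v1 ->
2. deliver 1→0:  <0:back v1 ->
3. deliver 1→2:  <2:back v1 ->
4. deliver 1→3:  <3:back v1 ->
5. deliver 1→4:  <4:back v1 ->
6. timeout(0):  <0:back v2 ->
7. deliver 0→4:  <4:back v2 ->
8. deliver 4→0:  nop
9. deliver 0→3:  <3:back v2 ->
10. deliver 3→0:  nop
11. deliver 0→2:  <2:prim v2 ->
12. deliver 2→0:  nop
13. deliver 4→0:  nop
14. deliver 3→1:  nop
15. timeout(0):  <0:back v3 ->
16. deliver 4→1:  nop
17. propose(1,'z'):  nop
18. deliver 1→4:  nop
19. deliver 4→1:  nop
20. deliver 1→3:  nop

empty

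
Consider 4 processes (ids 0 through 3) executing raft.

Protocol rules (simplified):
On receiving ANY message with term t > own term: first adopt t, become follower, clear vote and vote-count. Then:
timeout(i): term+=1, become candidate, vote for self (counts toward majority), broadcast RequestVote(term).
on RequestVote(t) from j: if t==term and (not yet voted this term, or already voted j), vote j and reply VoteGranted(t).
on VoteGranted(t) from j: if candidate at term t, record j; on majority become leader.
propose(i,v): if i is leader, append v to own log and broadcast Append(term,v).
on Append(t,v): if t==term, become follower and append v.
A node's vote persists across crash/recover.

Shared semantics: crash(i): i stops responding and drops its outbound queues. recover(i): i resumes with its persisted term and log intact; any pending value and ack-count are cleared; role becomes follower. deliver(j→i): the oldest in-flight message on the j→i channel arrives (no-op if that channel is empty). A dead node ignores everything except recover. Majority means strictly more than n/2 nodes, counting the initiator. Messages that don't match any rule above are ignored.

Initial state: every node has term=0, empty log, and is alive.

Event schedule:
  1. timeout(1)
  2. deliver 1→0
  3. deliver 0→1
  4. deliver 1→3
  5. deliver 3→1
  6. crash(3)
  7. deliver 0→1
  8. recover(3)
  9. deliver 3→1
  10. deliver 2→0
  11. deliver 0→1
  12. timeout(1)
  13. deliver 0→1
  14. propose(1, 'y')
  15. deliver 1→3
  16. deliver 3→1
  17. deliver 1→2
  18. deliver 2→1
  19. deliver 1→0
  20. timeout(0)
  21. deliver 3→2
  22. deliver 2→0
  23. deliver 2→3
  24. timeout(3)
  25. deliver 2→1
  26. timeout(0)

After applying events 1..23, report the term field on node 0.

e1 timeout(1): 1[cand,t=1,-]
e2 deliver 1→0: 0[foll,t=1,-]
e3 deliver 0→1: ·
e4 deliver 1→3: 3[foll,t=1,-]
e5 deliver 3→1: 1[lead,t=1,-]
e6 crash(3): 3[✗foll,t=1,-]
e7 deliver 0→1: ·
e8 recover(3): 3[foll,t=1,-]
e9 deliver 3→1: ·
e10 deliver 2→0: ·
e11 deliver 0→1: ·
e12 timeout(1): 1[cand,t=2,-]
e13 deliver 0→1: ·
e14 propose(1,'y'): ·
e15 deliver 1→3: 3[foll,t=2,-]
e16 deliver 3→1: ·
e17 deliver 1→2: 2[foll,t=1,-]
e18 deliver 2→1: ·
e19 deliver 1→0: 0[foll,t=2,-]
e20 timeout(0): 0[cand,t=3,-]
e21 deliver 3→2: ·
e22 deliver 2→0: ·
e23 deliver 2→3: ·

3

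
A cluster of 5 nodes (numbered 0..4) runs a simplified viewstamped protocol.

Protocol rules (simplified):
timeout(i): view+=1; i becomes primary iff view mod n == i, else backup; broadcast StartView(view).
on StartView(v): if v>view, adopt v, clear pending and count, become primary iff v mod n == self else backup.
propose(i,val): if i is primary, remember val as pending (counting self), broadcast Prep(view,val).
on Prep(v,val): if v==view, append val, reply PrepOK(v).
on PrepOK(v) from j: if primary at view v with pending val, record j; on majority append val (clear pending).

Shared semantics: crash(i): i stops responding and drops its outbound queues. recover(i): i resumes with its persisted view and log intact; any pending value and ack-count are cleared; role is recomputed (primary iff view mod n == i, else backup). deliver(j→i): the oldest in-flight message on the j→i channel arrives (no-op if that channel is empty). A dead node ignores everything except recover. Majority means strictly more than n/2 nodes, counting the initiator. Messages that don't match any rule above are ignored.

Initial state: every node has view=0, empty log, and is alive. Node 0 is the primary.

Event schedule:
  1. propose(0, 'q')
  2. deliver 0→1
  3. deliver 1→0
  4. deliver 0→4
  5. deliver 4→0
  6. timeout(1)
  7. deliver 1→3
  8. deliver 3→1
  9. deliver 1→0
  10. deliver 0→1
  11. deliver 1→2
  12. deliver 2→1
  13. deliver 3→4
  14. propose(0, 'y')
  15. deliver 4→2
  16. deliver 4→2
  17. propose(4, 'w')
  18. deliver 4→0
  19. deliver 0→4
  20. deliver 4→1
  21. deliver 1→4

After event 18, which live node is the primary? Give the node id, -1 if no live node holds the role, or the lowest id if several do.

1

step 1 propose(0,'q'): —
step 2 deliver 0→1: 1={back,v=0,log=q}
step 3 deliver 1→0: —
step 4 deliver 0→4: 4={back,v=0,log=q}
step 5 deliver 4→0: 0={prim,v=0,log=q}
step 6 timeout(1): 1={prim,v=1,log=q}
step 7 deliver 1→3: 3={back,v=1,log=-}
step 8 deliver 3→1: —
step 9 deliver 1→0: 0={back,v=1,log=q}
step 10 deliver 0→1: —
step 11 deliver 1→2: 2={back,v=1,log=-}
step 12 deliver 2→1: —
step 13 deliver 3→4: —
step 14 propose(0,'y'): —
step 15 deliver 4→2: —
step 16 deliver 4→2: —
step 17 propose(4,'w'): —
step 18 deliver 4→0: —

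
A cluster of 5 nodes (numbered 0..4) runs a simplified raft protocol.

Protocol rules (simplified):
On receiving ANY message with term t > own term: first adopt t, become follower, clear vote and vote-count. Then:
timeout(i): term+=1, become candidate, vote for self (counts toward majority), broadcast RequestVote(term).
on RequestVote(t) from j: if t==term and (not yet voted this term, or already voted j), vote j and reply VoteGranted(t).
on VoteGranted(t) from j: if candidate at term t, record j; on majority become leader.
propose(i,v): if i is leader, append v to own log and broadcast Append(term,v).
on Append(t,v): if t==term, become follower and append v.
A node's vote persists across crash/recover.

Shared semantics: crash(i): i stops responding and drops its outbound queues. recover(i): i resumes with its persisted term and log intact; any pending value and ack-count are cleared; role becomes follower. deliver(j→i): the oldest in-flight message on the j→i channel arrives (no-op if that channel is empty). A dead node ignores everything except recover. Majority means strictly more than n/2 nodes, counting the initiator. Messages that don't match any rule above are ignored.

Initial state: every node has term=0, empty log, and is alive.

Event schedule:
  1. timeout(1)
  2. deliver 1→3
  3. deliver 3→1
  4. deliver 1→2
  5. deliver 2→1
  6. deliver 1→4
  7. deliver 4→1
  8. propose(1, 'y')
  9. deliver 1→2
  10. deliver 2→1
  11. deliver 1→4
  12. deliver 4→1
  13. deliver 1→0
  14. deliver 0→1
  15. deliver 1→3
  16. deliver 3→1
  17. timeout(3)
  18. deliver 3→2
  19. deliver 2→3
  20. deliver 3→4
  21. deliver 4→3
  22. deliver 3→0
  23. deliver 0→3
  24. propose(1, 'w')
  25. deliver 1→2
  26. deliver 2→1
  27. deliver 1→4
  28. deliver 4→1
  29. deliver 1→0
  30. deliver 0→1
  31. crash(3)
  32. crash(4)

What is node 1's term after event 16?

step 1 timeout(1): 1={cand,t=1,log=-}
step 2 deliver 1→3: 3={foll,t=1,log=-}
step 3 deliver 3→1: —
step 4 deliver 1→2: 2={foll,t=1,log=-}
step 5 deliver 2→1: 1={lead,t=1,log=-}
step 6 deliver 1→4: 4={foll,t=1,log=-}
step 7 deliver 4→1: —
step 8 propose(1,'y'): 1={lead,t=1,log=y}
step 9 deliver 1→2: 2={foll,t=1,log=y}
step 10 deliver 2→1: —
step 11 deliver 1→4: 4={foll,t=1,log=y}
step 12 deliver 4→1: —
step 13 deliver 1→0: 0={foll,t=1,log=-}
step 14 deliver 0→1: —
step 15 deliver 1→3: 3={foll,t=1,log=y}
step 16 deliver 3→1: —

1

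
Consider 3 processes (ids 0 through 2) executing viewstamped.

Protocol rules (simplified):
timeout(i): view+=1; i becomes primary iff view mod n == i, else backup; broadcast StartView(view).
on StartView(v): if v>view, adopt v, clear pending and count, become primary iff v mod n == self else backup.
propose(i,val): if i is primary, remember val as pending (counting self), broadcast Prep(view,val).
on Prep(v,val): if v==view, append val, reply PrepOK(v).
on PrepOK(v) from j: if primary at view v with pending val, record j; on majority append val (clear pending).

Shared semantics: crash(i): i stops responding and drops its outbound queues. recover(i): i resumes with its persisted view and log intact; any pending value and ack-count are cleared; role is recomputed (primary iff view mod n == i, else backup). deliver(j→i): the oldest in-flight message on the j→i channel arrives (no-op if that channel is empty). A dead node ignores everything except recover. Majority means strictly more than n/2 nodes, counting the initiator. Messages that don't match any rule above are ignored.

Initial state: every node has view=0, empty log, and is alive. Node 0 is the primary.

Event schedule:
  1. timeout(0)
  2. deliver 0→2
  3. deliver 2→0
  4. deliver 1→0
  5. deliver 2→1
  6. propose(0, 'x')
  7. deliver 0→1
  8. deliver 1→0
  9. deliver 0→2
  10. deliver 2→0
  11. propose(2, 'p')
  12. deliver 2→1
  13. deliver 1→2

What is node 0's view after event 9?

1

[1] timeout(0) → N0(back v1 [-])
[2] deliver 0→2 → N2(back v1 [-])
[3] deliver 2→0 → ∅
[4] deliver 1→0 → ∅
[5] deliver 2→1 → ∅
[6] propose(0,'x') → ∅
[7] deliver 0→1 → N1(prim v1 [-])
[8] deliver 1→0 → ∅
[9] deliver 0→2 → ∅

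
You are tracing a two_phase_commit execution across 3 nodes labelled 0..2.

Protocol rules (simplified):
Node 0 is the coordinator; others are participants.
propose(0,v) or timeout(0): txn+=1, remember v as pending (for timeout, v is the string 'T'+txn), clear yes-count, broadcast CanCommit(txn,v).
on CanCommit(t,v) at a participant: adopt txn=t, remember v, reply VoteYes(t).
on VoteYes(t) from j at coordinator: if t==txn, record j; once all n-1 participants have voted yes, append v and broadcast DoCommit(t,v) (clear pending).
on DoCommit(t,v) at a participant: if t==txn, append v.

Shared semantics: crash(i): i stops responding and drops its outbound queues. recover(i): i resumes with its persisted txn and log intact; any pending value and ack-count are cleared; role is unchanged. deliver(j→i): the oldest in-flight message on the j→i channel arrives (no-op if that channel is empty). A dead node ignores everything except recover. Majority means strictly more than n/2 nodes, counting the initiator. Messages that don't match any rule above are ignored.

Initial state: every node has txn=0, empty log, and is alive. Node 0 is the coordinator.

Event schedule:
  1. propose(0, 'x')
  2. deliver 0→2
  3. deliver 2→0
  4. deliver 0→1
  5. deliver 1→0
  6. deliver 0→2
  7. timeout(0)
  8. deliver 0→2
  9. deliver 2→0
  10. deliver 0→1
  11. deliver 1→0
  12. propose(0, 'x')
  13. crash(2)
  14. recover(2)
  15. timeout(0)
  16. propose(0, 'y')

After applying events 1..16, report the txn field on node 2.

2

step 1 propose(0,'x'): 0={coor,t=1,log=-}
step 2 deliver 0→2: 2={part,t=1,log=-}
step 3 deliver 2→0: —
step 4 deliver 0→1: 1={part,t=1,log=-}
step 5 deliver 1→0: 0={coor,t=1,log=x}
step 6 deliver 0→2: 2={part,t=1,log=x}
step 7 timeout(0): 0={coor,t=2,log=x}
step 8 deliver 0→2: 2={part,t=2,log=x}
step 9 deliver 2→0: —
step 10 deliver 0→1: 1={part,t=1,log=x}
step 11 deliver 1→0: —
step 12 propose(0,'x'): 0={coor,t=3,log=x}
step 13 crash(2): 2={✗part,t=2,log=x}
step 14 recover(2): 2={part,t=2,log=x}
step 15 timeout(0): 0={coor,t=4,log=x}
step 16 propose(0,'y'): 0={coor,t=5,log=x}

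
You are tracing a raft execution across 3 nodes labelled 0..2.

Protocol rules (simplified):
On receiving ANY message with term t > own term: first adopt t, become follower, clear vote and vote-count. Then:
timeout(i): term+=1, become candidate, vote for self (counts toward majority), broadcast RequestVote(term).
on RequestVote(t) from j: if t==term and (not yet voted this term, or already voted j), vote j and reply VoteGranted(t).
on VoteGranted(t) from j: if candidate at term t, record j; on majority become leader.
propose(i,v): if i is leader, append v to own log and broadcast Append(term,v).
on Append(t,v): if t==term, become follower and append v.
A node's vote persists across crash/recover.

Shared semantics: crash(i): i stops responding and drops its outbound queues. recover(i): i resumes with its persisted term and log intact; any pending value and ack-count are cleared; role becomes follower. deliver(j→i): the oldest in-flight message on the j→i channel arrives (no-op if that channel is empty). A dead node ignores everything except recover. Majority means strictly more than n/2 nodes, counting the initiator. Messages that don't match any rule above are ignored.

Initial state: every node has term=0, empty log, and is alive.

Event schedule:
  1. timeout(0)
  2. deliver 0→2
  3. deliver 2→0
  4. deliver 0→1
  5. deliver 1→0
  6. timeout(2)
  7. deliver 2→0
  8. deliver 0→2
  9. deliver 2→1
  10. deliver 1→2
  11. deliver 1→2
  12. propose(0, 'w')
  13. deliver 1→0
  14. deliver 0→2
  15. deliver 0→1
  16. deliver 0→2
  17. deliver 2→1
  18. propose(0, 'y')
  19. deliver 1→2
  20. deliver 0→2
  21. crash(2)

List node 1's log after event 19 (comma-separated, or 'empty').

[1] timeout(0) → N0(cand t1 [-])
[2] deliver 0→2 → N2(foll t1 [-])
[3] deliver 2→0 → N0(lead t1 [-])
[4] deliver 0→1 → N1(foll t1 [-])
[5] deliver 1→0 → ∅
[6] timeout(2) → N2(cand t2 [-])
[7] deliver 2→0 → N0(foll t2 [-])
[8] deliver 0→2 → N2(lead t2 [-])
[9] deliver 2→1 → N1(foll t2 [-])
[10] deliver 1→2 → ∅
[11] deliver 1→2 → ∅
[12] propose(0,'w') → ∅
[13] deliver 1→0 → ∅
[14] deliver 0→2 → ∅
[15] deliver 0→1 → ∅
[16] deliver 0→2 → ∅
[17] deliver 2→1 → ∅
[18] propose(0,'y') → ∅
[19] deliver 1→2 → ∅

empty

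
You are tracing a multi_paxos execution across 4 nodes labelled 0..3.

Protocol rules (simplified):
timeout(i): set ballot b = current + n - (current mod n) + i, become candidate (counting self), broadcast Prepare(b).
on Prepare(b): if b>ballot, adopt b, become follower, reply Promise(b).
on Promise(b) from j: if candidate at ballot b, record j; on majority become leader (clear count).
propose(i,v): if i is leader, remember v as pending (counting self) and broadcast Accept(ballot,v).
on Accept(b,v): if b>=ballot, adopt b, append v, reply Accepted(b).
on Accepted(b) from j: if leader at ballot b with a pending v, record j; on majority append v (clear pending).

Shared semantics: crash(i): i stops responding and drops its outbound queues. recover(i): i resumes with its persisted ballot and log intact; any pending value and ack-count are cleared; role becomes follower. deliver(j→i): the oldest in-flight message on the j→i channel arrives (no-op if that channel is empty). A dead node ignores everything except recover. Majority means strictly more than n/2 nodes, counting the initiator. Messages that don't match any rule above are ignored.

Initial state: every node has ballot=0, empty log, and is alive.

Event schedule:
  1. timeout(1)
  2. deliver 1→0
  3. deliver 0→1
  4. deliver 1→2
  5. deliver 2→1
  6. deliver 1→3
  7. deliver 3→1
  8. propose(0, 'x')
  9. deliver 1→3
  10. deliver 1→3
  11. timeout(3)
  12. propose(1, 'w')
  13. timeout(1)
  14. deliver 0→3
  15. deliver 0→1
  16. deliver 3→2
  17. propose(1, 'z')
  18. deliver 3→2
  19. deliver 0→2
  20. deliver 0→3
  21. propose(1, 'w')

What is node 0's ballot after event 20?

step 1 timeout(1): 1={cand,b=5,log=-}
step 2 deliver 1→0: 0={foll,b=5,log=-}
step 3 deliver 0→1: —
step 4 deliver 1→2: 2={foll,b=5,log=-}
step 5 deliver 2→1: 1={lead,b=5,log=-}
step 6 deliver 1→3: 3={foll,b=5,log=-}
step 7 deliver 3→1: —
step 8 propose(0,'x'): —
step 9 deliver 1→3: —
step 10 deliver 1→3: —
step 11 timeout(3): 3={cand,b=11,log=-}
step 12 propose(1,'w'): —
step 13 timeout(1): 1={cand,b=9,log=-}
step 14 deliver 0→3: —
step 15 deliver 0→1: —
step 16 deliver 3→2: 2={foll,b=11,log=-}
step 17 propose(1,'z'): —
step 18 deliver 3→2: —
step 19 deliver 0→2: —
step 20 deliver 0→3: —

5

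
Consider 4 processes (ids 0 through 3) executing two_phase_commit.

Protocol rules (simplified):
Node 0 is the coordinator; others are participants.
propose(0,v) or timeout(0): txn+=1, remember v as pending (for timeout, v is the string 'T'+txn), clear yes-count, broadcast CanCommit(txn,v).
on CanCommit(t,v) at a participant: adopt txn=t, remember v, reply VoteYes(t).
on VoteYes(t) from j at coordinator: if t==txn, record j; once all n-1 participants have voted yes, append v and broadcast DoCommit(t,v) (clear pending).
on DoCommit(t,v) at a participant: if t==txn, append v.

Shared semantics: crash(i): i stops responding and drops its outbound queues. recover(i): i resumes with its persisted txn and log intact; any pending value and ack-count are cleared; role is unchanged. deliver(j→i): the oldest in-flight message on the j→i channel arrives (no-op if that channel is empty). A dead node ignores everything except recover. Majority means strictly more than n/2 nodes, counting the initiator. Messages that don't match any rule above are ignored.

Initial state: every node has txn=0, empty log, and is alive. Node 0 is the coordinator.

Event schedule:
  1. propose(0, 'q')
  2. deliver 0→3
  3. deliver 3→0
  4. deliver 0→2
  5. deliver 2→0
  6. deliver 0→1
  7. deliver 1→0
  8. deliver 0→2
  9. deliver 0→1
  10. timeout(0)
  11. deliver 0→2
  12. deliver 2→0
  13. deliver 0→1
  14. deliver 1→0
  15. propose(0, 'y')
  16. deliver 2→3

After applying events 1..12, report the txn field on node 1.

1. propose(0,'q'):  <0:coor t1 ->
2. deliver 0→3:  <3:part t1 ->
3. deliver 3→0:  nop
4. deliver 0→2:  <2:part t1 ->
5. deliver 2→0:  nop
6. deliver 0→1:  <1:part t1 ->
7. deliver 1→0:  <0:coor t1 q>
8. deliver 0→2:  <2:part t1 q>
9. deliver 0→1:  <1:part t1 q>
10. timeout(0):  <0:coor t2 q>
11. deliver 0→2:  <2:part t2 q>
12. deliver 2→0:  nop

1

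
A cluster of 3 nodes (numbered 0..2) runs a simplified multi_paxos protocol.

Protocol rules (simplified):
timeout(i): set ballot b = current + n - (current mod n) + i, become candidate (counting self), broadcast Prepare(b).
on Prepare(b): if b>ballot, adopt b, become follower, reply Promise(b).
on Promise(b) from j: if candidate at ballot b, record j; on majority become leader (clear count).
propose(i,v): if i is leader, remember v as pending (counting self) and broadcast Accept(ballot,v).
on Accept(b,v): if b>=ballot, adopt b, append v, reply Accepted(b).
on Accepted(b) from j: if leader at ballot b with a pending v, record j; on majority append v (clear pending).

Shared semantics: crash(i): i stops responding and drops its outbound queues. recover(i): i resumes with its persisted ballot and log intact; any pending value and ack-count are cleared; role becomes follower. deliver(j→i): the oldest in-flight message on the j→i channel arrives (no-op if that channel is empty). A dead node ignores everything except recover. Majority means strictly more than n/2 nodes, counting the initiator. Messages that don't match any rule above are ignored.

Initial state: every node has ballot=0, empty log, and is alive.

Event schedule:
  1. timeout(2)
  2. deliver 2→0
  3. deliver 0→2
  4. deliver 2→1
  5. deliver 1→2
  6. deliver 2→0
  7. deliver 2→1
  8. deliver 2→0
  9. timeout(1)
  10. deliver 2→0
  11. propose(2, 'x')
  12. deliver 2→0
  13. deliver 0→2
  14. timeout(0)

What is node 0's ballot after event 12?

after 1 — timeout(2): n2:cand/b5/[-]
after 2 — deliver 2→0: n0:foll/b5/[-]
after 3 — deliver 0→2: n2:lead/b5/[-]
after 4 — deliver 2→1: n1:foll/b5/[-]
after 5 — deliver 1→2: ·
after 6 — deliver 2→0: ·
after 7 — deliver 2→1: ·
after 8 — deliver 2→0: ·
after 9 — timeout(1): n1:cand/b7/[-]
after 10 — deliver 2→0: ·
after 11 — propose(2,'x'): ·
after 12 — deliver 2→0: n0:foll/b5/[x]

5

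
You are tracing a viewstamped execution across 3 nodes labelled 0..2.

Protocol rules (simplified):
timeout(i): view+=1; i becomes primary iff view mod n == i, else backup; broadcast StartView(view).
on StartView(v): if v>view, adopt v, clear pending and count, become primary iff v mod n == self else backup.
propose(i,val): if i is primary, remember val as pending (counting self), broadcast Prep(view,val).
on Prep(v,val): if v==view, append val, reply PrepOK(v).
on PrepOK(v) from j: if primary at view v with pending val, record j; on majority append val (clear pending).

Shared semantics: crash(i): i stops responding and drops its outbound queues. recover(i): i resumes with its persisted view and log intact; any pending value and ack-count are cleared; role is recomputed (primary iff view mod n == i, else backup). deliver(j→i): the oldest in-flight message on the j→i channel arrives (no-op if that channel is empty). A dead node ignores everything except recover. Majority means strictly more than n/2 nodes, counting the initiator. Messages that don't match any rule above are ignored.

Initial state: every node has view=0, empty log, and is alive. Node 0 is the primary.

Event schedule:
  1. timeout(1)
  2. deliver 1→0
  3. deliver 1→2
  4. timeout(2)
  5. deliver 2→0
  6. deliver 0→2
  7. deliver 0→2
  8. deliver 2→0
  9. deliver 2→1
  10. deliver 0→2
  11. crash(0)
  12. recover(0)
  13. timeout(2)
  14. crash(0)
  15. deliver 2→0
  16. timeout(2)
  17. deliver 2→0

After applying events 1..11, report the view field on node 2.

after 1 — timeout(1): n1:prim/v1/[-]
after 2 — deliver 1→0: n0:back/v1/[-]
after 3 — deliver 1→2: n2:back/v1/[-]
after 4 — timeout(2): n2:prim/v2/[-]
after 5 — deliver 2→0: n0:back/v2/[-]
after 6 — deliver 0→2: ·
after 7 — deliver 0→2: ·
after 8 — deliver 2→0: ·
after 9 — deliver 2→1: n1:back/v2/[-]
after 10 — deliver 0→2: ·
after 11 — crash(0): n0:✗back/v2/[-]

2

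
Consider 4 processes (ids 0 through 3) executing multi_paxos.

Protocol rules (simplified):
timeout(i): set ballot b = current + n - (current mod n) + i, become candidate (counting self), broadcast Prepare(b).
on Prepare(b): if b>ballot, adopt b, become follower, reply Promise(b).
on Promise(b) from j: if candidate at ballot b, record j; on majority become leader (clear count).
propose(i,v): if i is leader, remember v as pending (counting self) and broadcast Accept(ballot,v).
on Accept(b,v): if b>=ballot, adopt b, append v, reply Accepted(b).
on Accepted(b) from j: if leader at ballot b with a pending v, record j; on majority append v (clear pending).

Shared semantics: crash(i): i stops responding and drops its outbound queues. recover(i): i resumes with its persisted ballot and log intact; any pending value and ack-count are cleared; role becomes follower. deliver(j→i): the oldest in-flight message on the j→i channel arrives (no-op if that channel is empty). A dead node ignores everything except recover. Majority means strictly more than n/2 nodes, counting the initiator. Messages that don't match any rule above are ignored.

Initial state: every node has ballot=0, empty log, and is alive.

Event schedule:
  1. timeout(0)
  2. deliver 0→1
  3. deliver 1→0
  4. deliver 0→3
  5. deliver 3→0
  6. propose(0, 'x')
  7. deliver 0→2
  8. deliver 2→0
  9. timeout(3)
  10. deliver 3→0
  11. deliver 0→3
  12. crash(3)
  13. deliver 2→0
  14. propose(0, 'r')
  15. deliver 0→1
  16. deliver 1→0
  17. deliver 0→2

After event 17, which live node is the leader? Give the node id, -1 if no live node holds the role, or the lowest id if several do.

-1

step 1 timeout(0): 0={cand,b=4,log=-}
step 2 deliver 0→1: 1={foll,b=4,log=-}
step 3 deliver 1→0: —
step 4 deliver 0→3: 3={foll,b=4,log=-}
step 5 deliver 3→0: 0={lead,b=4,log=-}
step 6 propose(0,'x'): —
step 7 deliver 0→2: 2={foll,b=4,log=-}
step 8 deliver 2→0: —
step 9 timeout(3): 3={cand,b=11,log=-}
step 10 deliver 3→0: 0={foll,b=11,log=-}
step 11 deliver 0→3: —
step 12 crash(3): 3={✗cand,b=11,log=-}
step 13 deliver 2→0: —
step 14 propose(0,'r'): —
step 15 deliver 0→1: 1={foll,b=4,log=x}
step 16 deliver 1→0: —
step 17 deliver 0→2: 2={foll,b=4,log=x}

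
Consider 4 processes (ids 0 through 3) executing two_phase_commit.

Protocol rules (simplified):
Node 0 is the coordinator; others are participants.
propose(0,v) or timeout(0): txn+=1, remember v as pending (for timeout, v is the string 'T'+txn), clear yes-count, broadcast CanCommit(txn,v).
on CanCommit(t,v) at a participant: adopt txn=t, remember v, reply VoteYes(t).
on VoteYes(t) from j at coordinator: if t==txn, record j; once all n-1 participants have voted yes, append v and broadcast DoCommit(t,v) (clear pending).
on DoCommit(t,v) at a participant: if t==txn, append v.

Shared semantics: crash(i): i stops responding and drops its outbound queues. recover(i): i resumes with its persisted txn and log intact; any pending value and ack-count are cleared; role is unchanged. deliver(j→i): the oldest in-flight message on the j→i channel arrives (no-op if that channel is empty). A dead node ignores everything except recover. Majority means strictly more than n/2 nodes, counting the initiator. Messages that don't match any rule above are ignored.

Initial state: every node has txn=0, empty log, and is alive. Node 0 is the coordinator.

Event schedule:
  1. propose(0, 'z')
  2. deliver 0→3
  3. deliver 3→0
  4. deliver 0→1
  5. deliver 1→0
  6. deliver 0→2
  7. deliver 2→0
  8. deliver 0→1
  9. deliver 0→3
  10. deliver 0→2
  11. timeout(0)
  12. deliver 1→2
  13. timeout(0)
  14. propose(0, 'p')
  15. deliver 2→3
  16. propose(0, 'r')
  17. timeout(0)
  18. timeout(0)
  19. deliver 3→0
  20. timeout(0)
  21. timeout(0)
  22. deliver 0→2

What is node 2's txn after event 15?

1

step 1 propose(0,'z'): 0={coor,t=1,log=-}
step 2 deliver 0→3: 3={part,t=1,log=-}
step 3 deliver 3→0: —
step 4 deliver 0→1: 1={part,t=1,log=-}
step 5 deliver 1→0: —
step 6 deliver 0→2: 2={part,t=1,log=-}
step 7 deliver 2→0: 0={coor,t=1,log=z}
step 8 deliver 0→1: 1={part,t=1,log=z}
step 9 deliver 0→3: 3={part,t=1,log=z}
step 10 deliver 0→2: 2={part,t=1,log=z}
step 11 timeout(0): 0={coor,t=2,log=z}
step 12 deliver 1→2: —
step 13 timeout(0): 0={coor,t=3,log=z}
step 14 propose(0,'p'): 0={coor,t=4,log=z}
step 15 deliver 2→3: —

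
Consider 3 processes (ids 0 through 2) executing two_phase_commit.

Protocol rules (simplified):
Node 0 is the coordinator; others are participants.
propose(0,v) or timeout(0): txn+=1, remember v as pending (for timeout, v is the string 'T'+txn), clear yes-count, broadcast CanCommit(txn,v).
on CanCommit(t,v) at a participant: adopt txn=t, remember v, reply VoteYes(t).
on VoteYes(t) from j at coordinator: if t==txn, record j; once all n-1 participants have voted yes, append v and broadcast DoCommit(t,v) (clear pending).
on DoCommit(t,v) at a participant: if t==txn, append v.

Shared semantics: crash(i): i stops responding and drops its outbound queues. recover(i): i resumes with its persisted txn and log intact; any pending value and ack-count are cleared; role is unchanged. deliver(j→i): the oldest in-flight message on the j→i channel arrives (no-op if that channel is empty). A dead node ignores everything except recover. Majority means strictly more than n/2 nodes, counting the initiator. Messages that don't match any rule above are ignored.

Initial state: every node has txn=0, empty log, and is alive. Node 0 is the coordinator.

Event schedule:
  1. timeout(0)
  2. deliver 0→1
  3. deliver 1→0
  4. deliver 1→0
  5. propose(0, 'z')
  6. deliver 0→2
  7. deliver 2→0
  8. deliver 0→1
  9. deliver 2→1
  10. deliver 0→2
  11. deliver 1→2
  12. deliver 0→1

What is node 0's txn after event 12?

2

step 1 timeout(0): 0={coor,t=1,log=-}
step 2 deliver 0→1: 1={part,t=1,log=-}
step 3 deliver 1→0: —
step 4 deliver 1→0: —
step 5 propose(0,'z'): 0={coor,t=2,log=-}
step 6 deliver 0→2: 2={part,t=1,log=-}
step 7 deliver 2→0: —
step 8 deliver 0→1: 1={part,t=2,log=-}
step 9 deliver 2→1: —
step 10 deliver 0→2: 2={part,t=2,log=-}
step 11 deliver 1→2: —
step 12 deliver 0→1: —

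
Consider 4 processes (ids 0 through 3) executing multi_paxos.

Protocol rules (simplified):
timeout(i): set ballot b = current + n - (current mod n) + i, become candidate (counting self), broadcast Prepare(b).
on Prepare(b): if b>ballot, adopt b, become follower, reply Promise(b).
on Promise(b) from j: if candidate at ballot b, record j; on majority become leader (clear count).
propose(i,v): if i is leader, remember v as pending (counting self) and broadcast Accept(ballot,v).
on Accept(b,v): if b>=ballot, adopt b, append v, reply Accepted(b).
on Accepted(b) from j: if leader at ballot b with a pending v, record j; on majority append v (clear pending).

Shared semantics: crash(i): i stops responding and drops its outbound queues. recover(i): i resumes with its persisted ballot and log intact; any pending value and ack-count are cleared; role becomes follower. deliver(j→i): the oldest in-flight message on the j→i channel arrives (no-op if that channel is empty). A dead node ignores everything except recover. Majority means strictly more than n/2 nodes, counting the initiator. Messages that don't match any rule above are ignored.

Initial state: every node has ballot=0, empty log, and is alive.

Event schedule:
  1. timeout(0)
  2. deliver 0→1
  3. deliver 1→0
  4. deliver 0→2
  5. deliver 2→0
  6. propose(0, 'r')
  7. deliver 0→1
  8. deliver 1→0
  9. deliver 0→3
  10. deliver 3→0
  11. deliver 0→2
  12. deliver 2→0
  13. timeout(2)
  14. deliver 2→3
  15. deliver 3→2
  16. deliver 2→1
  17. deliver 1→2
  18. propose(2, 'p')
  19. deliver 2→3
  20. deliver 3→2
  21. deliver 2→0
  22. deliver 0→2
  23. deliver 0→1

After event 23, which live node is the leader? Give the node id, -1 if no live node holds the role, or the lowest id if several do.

2

1. timeout(0):  <0:cand b4 ->
2. deliver 0→1:  <1:foll b4 ->
3. deliver 1→0:  nop
4. deliver 0→2:  <2:foll b4 ->
5. deliver 2→0:  <0:lead b4 ->
6. propose(0,'r'):  nop
7. deliver 0→1:  <1:foll b4 r>
8. deliver 1→0:  nop
9. deliver 0→3:  <3:foll b4 ->
10. deliver 3→0:  nop
11. deliver 0→2:  <2:foll b4 r>
12. deliver 2→0:  <0:lead b4 r>
13. timeout(2):  <2:cand b10 r>
14. deliver 2→3:  <3:foll b10 ->
15. deliver 3→2:  nop
16. deliver 2→1:  <1:foll b10 r>
17. deliver 1→2:  <2:lead b10 r>
18. propose(2,'p'):  nop
19. deliver 2→3:  <3:foll b10 p>
20. deliver 3→2:  nop
21. deliver 2→0:  <0:foll b10 r>
22. deliver 0→2:  nop
23. deliver 0→1:  nop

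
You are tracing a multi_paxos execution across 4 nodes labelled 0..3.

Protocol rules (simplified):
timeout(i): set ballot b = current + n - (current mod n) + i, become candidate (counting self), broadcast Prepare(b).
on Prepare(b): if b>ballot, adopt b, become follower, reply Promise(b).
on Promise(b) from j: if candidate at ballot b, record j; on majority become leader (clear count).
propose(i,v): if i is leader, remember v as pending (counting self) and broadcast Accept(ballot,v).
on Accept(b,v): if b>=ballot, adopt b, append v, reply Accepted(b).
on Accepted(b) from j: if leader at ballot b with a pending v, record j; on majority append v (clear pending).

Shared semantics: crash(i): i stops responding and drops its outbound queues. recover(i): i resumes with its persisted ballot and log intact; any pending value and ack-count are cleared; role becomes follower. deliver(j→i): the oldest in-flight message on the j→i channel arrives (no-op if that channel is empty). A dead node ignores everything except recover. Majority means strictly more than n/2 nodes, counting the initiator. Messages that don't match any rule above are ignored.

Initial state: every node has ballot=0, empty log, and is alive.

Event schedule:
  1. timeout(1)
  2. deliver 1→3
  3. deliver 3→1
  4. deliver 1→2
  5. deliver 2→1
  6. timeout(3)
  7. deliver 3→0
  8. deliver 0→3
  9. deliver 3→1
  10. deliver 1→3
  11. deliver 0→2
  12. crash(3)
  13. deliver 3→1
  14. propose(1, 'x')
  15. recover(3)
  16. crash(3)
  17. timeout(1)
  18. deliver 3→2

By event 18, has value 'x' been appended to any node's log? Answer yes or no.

no

e1 timeout(1): 1[cand,b=5,-]
e2 deliver 1→3: 3[foll,b=5,-]
e3 deliver 3→1: ·
e4 deliver 1→2: 2[foll,b=5,-]
e5 deliver 2→1: 1[lead,b=5,-]
e6 timeout(3): 3[cand,b=11,-]
e7 deliver 3→0: 0[foll,b=11,-]
e8 deliver 0→3: ·
e9 deliver 3→1: 1[foll,b=11,-]
e10 deliver 1→3: 3[lead,b=11,-]
e11 deliver 0→2: ·
e12 crash(3): 3[✗lead,b=11,-]
e13 deliver 3→1: ·
e14 propose(1,'x'): ·
e15 recover(3): 3[foll,b=11,-]
e16 crash(3): 3[✗foll,b=11,-]
e17 timeout(1): 1[cand,b=13,-]
e18 deliver 3→2: ·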